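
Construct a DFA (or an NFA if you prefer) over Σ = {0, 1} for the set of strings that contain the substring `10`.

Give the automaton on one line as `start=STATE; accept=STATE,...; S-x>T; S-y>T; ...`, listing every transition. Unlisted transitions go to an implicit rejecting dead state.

States q0..q1 record the length of the longest prefix of `10` that matches the current input suffix. Reaching q2 means `10` has been seen, and we stay there forever. Accept from q2.
3 states suffice.
        0   1  
>  q0   q0  q1 
   q1   q2  q1 
 * q2   q2  q2 
(> = start, * = accepting)

start=q0; accept=q2; q0-0>q0; q0-1>q1; q1-0>q2; q1-1>q1; q2-0>q2; q2-1>q2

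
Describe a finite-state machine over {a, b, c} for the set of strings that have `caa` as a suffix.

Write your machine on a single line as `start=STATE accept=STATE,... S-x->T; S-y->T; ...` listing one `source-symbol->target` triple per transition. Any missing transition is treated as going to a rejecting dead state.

Let each state record the length of the longest suffix of the input read so far that is also a prefix of `caa`. S1 means the last symbol is `c`; S2 means the last 2 symbols are `ca`; S3 means the last 3 symbols are `caa`. Accept only at S3, where the string currently ends in `caa`.
4 states suffice.
        a   b   c  
>  S0   S0  S0  S1 
   S1   S2  S0  S1 
   S2   S3  S0  S1 
 * S3   S0  S0  S1 
(> = start, * = accepting)

start=S0; accept=S3; S0-a->S0; S0-b->S0; S0-c->S1; S1-a->S2; S1-b->S0; S1-c->S1; S2-a->S3; S2-b->S0; S2-c->S1; S3-a->S0; S3-b->S0; S3-c->S1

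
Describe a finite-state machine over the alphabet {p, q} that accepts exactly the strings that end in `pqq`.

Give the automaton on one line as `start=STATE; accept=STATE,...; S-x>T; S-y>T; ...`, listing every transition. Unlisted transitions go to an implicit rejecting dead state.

Remember how much of `pqq` the current input suffix matches. State A means no match yet; B means the last symbol is `p`; C means the last 2 symbols are `pq`; D means the last 3 symbols are `pqq`. Only D accepts. On a mismatch, fall back to the longest proper suffix that is still a prefix of `pqq`.
With 4 states:
       p  q 
>  A   B  A 
   B   B  C 
   C   B  D 
 * D   B  A 
(> = start, * = accepting)

start=A; accept=D; A-p>B; A-q>A; B-p>B; B-q>C; C-p>B; C-q>D; D-p>B; D-q>A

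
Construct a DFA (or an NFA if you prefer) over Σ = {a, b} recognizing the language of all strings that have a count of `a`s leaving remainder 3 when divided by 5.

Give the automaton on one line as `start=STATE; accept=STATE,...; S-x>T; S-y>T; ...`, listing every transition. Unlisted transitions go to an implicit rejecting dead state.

The only thing that matters is how many `a`s have appeared, reduced mod 5. Use one state per residue: q0 for 0, …, q4 for 4. Reading `a` moves to the next residue; anything else stays put. q3 is accepting.
5 states suffice.
        a   b  
>  q0   q1  q0 
   q1   q2  q1 
   q2   q3  q2 
 * q3   q4  q3 
   q4   q0  q4 
(> = start, * = accepting)

start=q0; accept=q3; q0-a>q1; q0-b>q0; q1-a>q2; q1-b>q1; q2-a>q3; q2-b>q2; q3-a>q4; q3-b>q3; q4-a>q0; q4-b>q4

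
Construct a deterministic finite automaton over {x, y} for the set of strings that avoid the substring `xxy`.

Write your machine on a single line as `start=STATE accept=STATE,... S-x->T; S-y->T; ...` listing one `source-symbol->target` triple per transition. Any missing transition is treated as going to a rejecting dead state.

start=q0; accept=q0,q1,q2; q0-x->q1; q0-y->q0; q1-x->q2; q1-y->q0; q2-x->q2; q2-y->q3; q3-x->q3; q3-y->q3

Track partial matches of the forbidden pattern `xxy`. State q3 is a dead state reached once `xxy` has occurred; every other state accepts. q0 means no part of `xxy` is currently matched.
With 4 states:
        x   y  
>* q0   q1  q0 
 * q1   q2  q0 
 * q2   q2  q3 
   q3   q3  q3 
(> = start, * = accepting)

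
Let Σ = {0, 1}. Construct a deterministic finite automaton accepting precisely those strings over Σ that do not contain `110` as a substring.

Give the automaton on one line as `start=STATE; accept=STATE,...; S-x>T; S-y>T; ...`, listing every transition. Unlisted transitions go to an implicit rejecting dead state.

Track partial matches of the forbidden pattern `110`. State D is a dead state reached once `110` has occurred; every other state accepts. A means no part of `110` is currently matched.
A 4-state machine:
       0  1 
>* A   A  B 
 * B   A  C 
 * C   D  C 
   D   D  D 
(> = start, * = accepting)

start=A; accept=A,B,C; A-0>A; A-1>B; B-0>A; B-1>C; C-0>D; C-1>C; D-0>D; D-1>D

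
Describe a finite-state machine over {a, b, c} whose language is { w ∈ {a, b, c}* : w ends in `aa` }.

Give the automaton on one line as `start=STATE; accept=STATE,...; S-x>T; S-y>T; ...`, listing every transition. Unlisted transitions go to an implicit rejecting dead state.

start=S0; accept=S2; S0-a>S1; S0-b>S0; S0-c>S0; S1-a>S2; S1-b>S0; S1-c>S0; S2-a>S2; S2-b>S0; S2-c>S0

Let each state record the length of the longest suffix of the input read so far that is also a prefix of `aa`. S1 means the last symbol is `a`; S2 means the last 2 symbols are `aa`. Accept only at S2, where the string currently ends in `aa`.
3 states suffice.
        a   b   c  
>  S0   S1  S0  S0 
   S1   S2  S0  S0 
 * S2   S2  S0  S0 
(> = start, * = accepting)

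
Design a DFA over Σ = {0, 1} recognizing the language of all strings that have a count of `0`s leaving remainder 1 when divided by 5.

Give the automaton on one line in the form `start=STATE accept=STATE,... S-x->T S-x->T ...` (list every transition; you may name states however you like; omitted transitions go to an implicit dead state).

Keep the running count of `0`s modulo 5: each `0` advances along the cycle S0 → S1 → S2 → S3 → S4 → S0 while other symbols loop. Accept at S1.
A 5-state machine:
        0   1  
>  S0   S1  S0 
 * S1   S2  S1 
   S2   S3  S2 
   S3   S4  S3 
   S4   S0  S4 
(> = start, * = accepting)

start=S0 accept=S1 S0-0->S1 S0-1->S0 S1-0->S2 S1-1->S1 S2-0->S3 S2-1->S2 S3-0->S4 S3-1->S3 S4-0->S0 S4-1->S4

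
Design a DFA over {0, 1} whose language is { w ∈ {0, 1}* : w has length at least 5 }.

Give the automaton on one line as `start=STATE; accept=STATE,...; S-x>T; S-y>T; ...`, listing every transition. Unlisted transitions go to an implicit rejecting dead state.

start=q0; accept=q5,q6; q0-0>q1; q0-1>q1; q1-0>q2; q1-1>q2; q2-0>q3; q2-1>q3; q3-0>q4; q3-1>q4; q4-0>q5; q4-1>q5; q5-0>q6; q5-1>q6; q6-0>q6; q6-1>q6

We only need to distinguish lengths 0, 1, …, 5, and '>5'. Chain q0 → q1 → q2 → q3 → q4 → q5 → q6 on every symbol, with q6 looping. Accepting states: {q5, q6}.
With 7 states:
        0   1  
>  q0   q1  q1 
   q1   q2  q2 
   q2   q3  q3 
   q3   q4  q4 
   q4   q5  q5 
 * q5   q6  q6 
 * q6   q6  q6 
(> = start, * = accepting)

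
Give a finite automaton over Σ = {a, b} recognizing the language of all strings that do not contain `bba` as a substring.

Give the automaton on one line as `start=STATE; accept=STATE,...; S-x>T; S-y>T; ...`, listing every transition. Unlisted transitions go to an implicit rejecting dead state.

start=s0; accept=s0,s1,s2; s0-a>s0; s0-b>s1; s1-a>s0; s1-b>s2; s2-a>s3; s2-b>s2; s3-a>s3; s3-b>s3

This is the complement of 'contains `bba`'. Use the same substring-matching states — s0 through s3 holding how much of `bba` has just been matched — but flip the accepting set: everything except the trap s3 accepts.
A 4-state machine:
        a   b  
>* s0   s0  s1 
 * s1   s0  s2 
 * s2   s3  s2 
   s3   s3  s3 
(> = start, * = accepting)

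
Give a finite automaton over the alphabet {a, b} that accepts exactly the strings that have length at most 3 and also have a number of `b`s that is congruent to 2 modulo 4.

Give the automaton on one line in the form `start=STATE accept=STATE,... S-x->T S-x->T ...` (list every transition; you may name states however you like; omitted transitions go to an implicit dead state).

start=q0 accept=q5,q6 q0-a->q1 q0-b->q2 q1-a->q3 q1-b->q4 q2-a->q4 q2-b->q5 q3-a->q3 q3-b->q3 q4-a->q3 q4-b->q6 q5-a->q6 q5-b->q3 q6-a->q3 q6-b->q3

Run two small machines in parallel and take their product. One (5 states) tracks the input length, saturating at 4; the other (4 states) tracks the count of `b`s modulo 4. Each combined state is a pair, one component from each; accept when both components accept. Minimizing collapses redundant product states.
        a   b  
>  q0   q1  q2 
   q1   q3  q4 
   q2   q4  q5 
   q3   q3  q3 
   q4   q3  q6 
 * q5   q6  q3 
 * q6   q3  q3 
(> = start, * = accepting)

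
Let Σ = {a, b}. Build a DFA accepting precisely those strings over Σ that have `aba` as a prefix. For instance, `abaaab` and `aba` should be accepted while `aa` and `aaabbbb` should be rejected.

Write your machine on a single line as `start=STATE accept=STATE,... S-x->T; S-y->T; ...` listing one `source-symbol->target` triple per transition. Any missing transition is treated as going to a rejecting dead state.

start=S0; accept=S3; S0-a->S1; S0-b->S4; S1-a->S4; S1-b->S2; S2-a->S3; S2-b->S4; S3-a->S3; S3-b->S3; S4-a->S4; S4-b->S4

Check the first 3 symbols one by one: S0 through S2 record how many have matched `aba` so far; any wrong symbol goes to the dead state S4. After all 3 match we enter the accepting sink S3.
With 5 states:
        a   b  
>  S0   S1  S4 
   S1   S4  S2 
   S2   S3  S4 
 * S3   S3  S3 
   S4   S4  S4 
(> = start, * = accepting)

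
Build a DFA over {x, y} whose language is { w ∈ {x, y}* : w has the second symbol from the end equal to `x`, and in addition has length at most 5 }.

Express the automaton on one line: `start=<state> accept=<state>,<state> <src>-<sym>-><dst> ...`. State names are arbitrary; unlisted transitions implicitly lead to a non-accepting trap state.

Run two small machines in parallel and take their product. The first has 7 states tracking the last 2 symbols read; the second has 7 states tracking the input length, saturating at 6. A product state is a pair (one from each), accepting exactly when both do. Equivalent product states are then merged.
With 15 states:
          x    y  
>  s0     s1   s2 
   s1     s3   s4 
   s2     s5   s6 
 * s3     s7   s8 
 * s4     s9  s10 
   s5     s7   s8 
   s6     s9  s10 
 * s7    s11  s12 
 * s8    s13  s14 
   s9    s11  s12 
   s10   s13  s14 
 * s11   s12  s12 
 * s12   s14  s14 
   s13   s12  s12 
   s14   s14  s14 
(> = start, * = accepting)

start=s0 accept=s3,s4,s7,s8,s11,s12 s0-x->s1 s0-y->s2 s1-x->s3 s1-y->s4 s2-x->s5 s2-y->s6 s3-x->s7 s3-y->s8 s4-x->s9 s4-y->s10 s5-x->s7 s5-y->s8 s6-x->s9 s6-y->s10 s7-x->s11 s7-y->s12 s8-x->s13 s8-y->s14 s9-x->s11 s9-y->s12 s10-x->s13 s10-y->s14 s11-x->s12 s11-y->s12 s12-x->s14 s12-y->s14 s13-x->s12 s13-y->s12 s14-x->s14 s14-y->s14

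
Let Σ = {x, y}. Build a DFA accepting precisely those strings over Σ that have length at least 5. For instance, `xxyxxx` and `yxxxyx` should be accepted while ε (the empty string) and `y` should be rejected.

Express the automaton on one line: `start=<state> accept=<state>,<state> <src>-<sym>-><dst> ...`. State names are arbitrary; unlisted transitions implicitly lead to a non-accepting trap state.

start=S0 accept=S5,S6 S0-x->S1 S0-y->S1 S1-x->S2 S1-y->S2 S2-x->S3 S2-y->S3 S3-x->S4 S3-y->S4 S4-x->S5 S4-y->S5 S5-x->S6 S5-y->S6 S6-x->S6 S6-y->S6

Count input length up to 6: every symbol moves from S0 toward S6, which means 'more than 5' and absorbs. Accept from {S5, S6}.
        x   y  
>  S0   S1  S1 
   S1   S2  S2 
   S2   S3  S3 
   S3   S4  S4 
   S4   S5  S5 
 * S5   S6  S6 
 * S6   S6  S6 
(> = start, * = accepting)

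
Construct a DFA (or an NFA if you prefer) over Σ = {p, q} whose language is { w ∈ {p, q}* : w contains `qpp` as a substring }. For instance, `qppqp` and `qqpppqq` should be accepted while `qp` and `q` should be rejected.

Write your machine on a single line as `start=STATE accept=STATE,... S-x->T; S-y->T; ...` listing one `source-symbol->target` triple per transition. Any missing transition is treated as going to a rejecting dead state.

start=s0; accept=s3; s0-p->s0; s0-q->s1; s1-p->s2; s1-q->s1; s2-p->s3; s2-q->s1; s3-p->s3; s3-q->s3

Track how much of `qpp` has been matched so far: state s0 is no progress, s3 is the absorbing accept state reached once `qpp` has occurred. Intermediate states record partial matches; on a mismatch, fall back to the longest reusable overlap.
With 4 states:
        p   q  
>  s0   s0  s1 
   s1   s2  s1 
   s2   s3  s1 
 * s3   s3  s3 
(> = start, * = accepting)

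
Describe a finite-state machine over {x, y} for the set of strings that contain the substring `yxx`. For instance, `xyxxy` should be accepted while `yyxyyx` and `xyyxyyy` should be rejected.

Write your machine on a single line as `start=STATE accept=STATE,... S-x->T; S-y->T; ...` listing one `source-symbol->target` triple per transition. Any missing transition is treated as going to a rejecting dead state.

Track how much of `yxx` has been matched so far: state s0 is no progress, s3 is the absorbing accept state reached once `yxx` has occurred. Intermediate states record partial matches; on a mismatch, fall back to the longest reusable overlap.
A 4-state machine:
        x   y  
>  s0   s0  s1 
   s1   s2  s1 
   s2   s3  s1 
 * s3   s3  s3 
(> = start, * = accepting)

start=s0; accept=s3; s0-x->s0; s0-y->s1; s1-x->s2; s1-y->s1; s2-x->s3; s2-y->s1; s3-x->s3; s3-y->s3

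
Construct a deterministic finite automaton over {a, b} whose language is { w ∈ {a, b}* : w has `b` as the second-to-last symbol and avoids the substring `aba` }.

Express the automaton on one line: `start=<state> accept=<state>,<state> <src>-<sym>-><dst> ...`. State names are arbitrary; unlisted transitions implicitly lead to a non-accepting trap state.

start=s0 accept=s4,s5 s0-a->s1 s0-b->s2 s1-a->s1 s1-b->s3 s2-a->s4 s2-b->s5 s3-a->s6 s3-b->s5 s4-a->s1 s4-b->s3 s5-a->s4 s5-b->s5 s6-a->s6 s6-b->s6

Build one automaton per condition and run them in lockstep. One (7 states) tracks the last 2 symbols read; the other (4 states) tracks partial matches of the forbidden pattern `aba`. Each combined state is a pair, one component from each; accept when both components accept. After merging equivalent states the machine shrinks.
With 7 states:
        a   b  
>  s0   s1  s2 
   s1   s1  s3 
   s2   s4  s5 
   s3   s6  s5 
 * s4   s1  s3 
 * s5   s4  s5 
   s6   s6  s6 
(> = start, * = accepting)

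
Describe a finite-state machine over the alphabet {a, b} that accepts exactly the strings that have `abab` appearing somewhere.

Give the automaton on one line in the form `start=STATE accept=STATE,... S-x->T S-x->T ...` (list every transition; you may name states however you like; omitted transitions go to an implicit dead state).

start=s0 accept=s4 s0-a->s1 s0-b->s0 s1-a->s1 s1-b->s2 s2-a->s3 s2-b->s0 s3-a->s1 s3-b->s4 s4-a->s4 s4-b->s4

Track how much of `abab` has been matched so far: state s0 is no progress, s4 is the absorbing accept state reached once `abab` has occurred. Intermediate states record partial matches; on a mismatch, fall back to the longest reusable overlap.
A 5-state machine:
        a   b  
>  s0   s1  s0 
   s1   s1  s2 
   s2   s3  s0 
   s3   s1  s4 
 * s4   s4  s4 
(> = start, * = accepting)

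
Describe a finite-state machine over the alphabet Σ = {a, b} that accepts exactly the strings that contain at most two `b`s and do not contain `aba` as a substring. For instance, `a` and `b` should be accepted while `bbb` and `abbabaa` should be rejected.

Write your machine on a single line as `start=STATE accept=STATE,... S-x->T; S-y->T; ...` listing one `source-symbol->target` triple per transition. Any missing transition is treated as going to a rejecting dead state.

start=q0; accept=q0,q1,q2,q3,q4,q5,q7,q8; q0-a->q1; q0-b->q2; q1-a->q1; q1-b->q3; q2-a->q4; q2-b->q5; q3-a->q6; q3-b->q5; q4-a->q4; q4-b->q7; q5-a->q8; q5-b->q9; q6-a->q6; q6-b->q10; q7-a->q10; q7-b->q9; q8-a->q8; q8-b->q11; q9-a->q12; q9-b->q9; q10-a->q10; q10-b->q13; q11-a->q13; q11-b->q9; q12-a->q12; q12-b->q11; q13-a->q13; q13-b->q13

Handle the two conditions separately and then intersect. The first has 4 states tracking the count of `b`s, saturating at 3; the second has 4 states tracking partial matches of the forbidden pattern `aba`. A product state is a pair (one from each), accepting exactly when both do.
          a    b  
>* q0     q1   q2 
 * q1     q1   q3 
 * q2     q4   q5 
 * q3     q6   q5 
 * q4     q4   q7 
 * q5     q8   q9 
   q6     q6  q10 
 * q7    q10   q9 
 * q8     q8  q11 
   q9    q12   q9 
   q10   q10  q13 
   q11   q13   q9 
   q12   q12  q11 
   q13   q13  q13 
(> = start, * = accepting)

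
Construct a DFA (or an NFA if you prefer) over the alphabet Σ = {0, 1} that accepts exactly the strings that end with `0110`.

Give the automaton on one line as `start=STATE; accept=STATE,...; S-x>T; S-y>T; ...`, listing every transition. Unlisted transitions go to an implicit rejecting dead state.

start=s0; accept=s4; s0-0>s1; s0-1>s0; s1-0>s1; s1-1>s2; s2-0>s1; s2-1>s3; s3-0>s4; s3-1>s0; s4-0>s1; s4-1>s2

Remember how much of `0110` the current input suffix matches. State s0 means no match yet; s1 means the last symbol is `0`; s2 means the last 2 symbols are `01`; s3 means the last 3 symbols are `011`; s4 means the last 4 symbols are `0110`. Only s4 accepts. On a mismatch, fall back to the longest proper suffix that is still a prefix of `0110`.
        0   1  
>  s0   s1  s0 
   s1   s1  s2 
   s2   s1  s3 
   s3   s4  s0 
 * s4   s1  s2 
(> = start, * = accepting)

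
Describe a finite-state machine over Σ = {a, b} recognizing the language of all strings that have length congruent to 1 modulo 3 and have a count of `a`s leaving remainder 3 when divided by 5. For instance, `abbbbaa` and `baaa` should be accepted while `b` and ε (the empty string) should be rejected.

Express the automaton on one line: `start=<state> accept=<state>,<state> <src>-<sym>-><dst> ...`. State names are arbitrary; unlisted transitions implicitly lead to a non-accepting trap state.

Build one automaton per condition and run them in lockstep. One (3 states) tracks the input length modulo 3; the other (5 states) tracks the count of `a`s modulo 5. Each combined state is a pair, one component from each; accept when both components accept.
15 states suffice.
          a    b  
>  s0     s1   s2 
   s1     s3   s4 
   s2     s4   s5 
   s3     s6   s7 
   s4     s7   s8 
   s5     s8   s0 
   s6     s9  s10 
   s7    s10  s11 
   s8    s11   s1 
   s9     s5  s12 
 * s10   s12  s13 
   s11   s13   s3 
   s12    s0  s14 
   s13   s14   s6 
   s14    s2   s9 
(> = start, * = accepting)

start=s0 accept=s10 s0-a->s1 s0-b->s2 s1-a->s3 s1-b->s4 s2-a->s4 s2-b->s5 s3-a->s6 s3-b->s7 s4-a->s7 s4-b->s8 s5-a->s8 s5-b->s0 s6-a->s9 s6-b->s10 s7-a->s10 s7-b->s11 s8-a->s11 s8-b->s1 s9-a->s5 s9-b->s12 s10-a->s12 s10-b->s13 s11-a->s13 s11-b->s3 s12-a->s0 s12-b->s14 s13-a->s14 s13-b->s6 s14-a->s2 s14-b->s9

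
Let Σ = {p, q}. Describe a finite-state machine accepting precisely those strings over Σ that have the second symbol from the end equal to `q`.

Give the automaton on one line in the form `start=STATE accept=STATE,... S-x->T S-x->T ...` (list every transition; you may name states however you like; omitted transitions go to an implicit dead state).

Because acceptance depends on a position counted from the end, the machine has to buffer the most recent 2 symbols. Make each state the string of the last up-to-2 symbols read; on input `x` shift the window left and append `x`. Accept when the buffered window has length 2 and begins with `q`.
With 7 states:
       p  q 
>  A   B  C 
   B   D  E 
   C   F  G 
   D   D  E 
   E   F  G 
 * F   D  E 
 * G   F  G 
(> = start, * = accepting)

start=A accept=F,G A-p->B A-q->C B-p->D B-q->E C-p->F C-q->G D-p->D D-q->E E-p->F E-q->G F-p->D F-q->E G-p->F G-q->G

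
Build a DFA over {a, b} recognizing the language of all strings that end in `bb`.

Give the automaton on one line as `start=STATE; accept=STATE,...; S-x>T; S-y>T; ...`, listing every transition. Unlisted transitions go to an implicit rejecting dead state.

start=S0; accept=S2; S0-a>S0; S0-b>S1; S1-a>S0; S1-b>S2; S2-a>S0; S2-b>S2

Let each state record the length of the longest suffix of the input read so far that is also a prefix of `bb`. S1 means the last symbol is `b`; S2 means the last 2 symbols are `bb`. Accept only at S2, where the string currently ends in `bb`.
        a   b  
>  S0   S0  S1 
   S1   S0  S2 
 * S2   S0  S2 
(> = start, * = accepting)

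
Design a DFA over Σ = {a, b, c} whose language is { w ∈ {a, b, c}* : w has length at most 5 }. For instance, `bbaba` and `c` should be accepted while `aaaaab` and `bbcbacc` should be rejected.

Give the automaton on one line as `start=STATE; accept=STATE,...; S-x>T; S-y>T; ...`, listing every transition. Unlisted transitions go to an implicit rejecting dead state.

We only need to distinguish lengths 0, 1, …, 5, and '>5'. Chain q0 → q1 → q2 → q3 → q4 → q5 → q6 on every symbol, with q6 looping. Accepting states: {q0, q1, q2, q3, q4, q5}.
With 7 states:
        a   b   c  
>* q0   q1  q1  q1 
 * q1   q2  q2  q2 
 * q2   q3  q3  q3 
 * q3   q4  q4  q4 
 * q4   q5  q5  q5 
 * q5   q6  q6  q6 
   q6   q6  q6  q6 
(> = start, * = accepting)

start=q0; accept=q0,q1,q2,q3,q4,q5; q0-a>q1; q0-b>q1; q0-c>q1; q1-a>q2; q1-b>q2; q1-c>q2; q2-a>q3; q2-b>q3; q2-c>q3; q3-a>q4; q3-b>q4; q3-c>q4; q4-a>q5; q4-b>q5; q4-c>q5; q5-a>q6; q5-b>q6; q5-c>q6; q6-a>q6; q6-b>q6; q6-c>q6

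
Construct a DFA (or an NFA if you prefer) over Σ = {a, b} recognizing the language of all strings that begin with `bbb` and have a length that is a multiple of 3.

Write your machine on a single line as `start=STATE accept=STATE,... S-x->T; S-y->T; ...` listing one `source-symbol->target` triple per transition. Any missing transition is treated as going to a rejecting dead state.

start=q0; accept=q6; q0-a->q1; q0-b->q2; q1-a->q3; q1-b->q3; q2-a->q3; q2-b->q4; q3-a->q5; q3-b->q5; q4-a->q5; q4-b->q6; q5-a->q1; q5-b->q1; q6-a->q7; q6-b->q7; q7-a->q8; q7-b->q8; q8-a->q6; q8-b->q6

Run two small machines in parallel and take their product. The first has 5 states tracking whether the input so far still matches the prefix `bbb`; the second has 3 states tracking the input length modulo 3. A product state is a pair (one from each), accepting exactly when both do.
        a   b  
>  q0   q1  q2 
   q1   q3  q3 
   q2   q3  q4 
   q3   q5  q5 
   q4   q5  q6 
   q5   q1  q1 
 * q6   q7  q7 
   q7   q8  q8 
   q8   q6  q6 
(> = start, * = accepting)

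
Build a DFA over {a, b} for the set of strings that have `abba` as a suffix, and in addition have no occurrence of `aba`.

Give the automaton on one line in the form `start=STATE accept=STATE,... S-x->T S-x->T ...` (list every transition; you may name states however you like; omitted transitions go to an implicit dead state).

start=S0 accept=S5 S0-a->S1 S0-b->S0 S1-a->S1 S1-b->S2 S2-a->S3 S2-b->S4 S3-a->S3 S3-b->S3 S4-a->S5 S4-b->S0 S5-a->S1 S5-b->S2

Run two small machines in parallel and take their product. One (5 states) tracks how much of the suffix `abba` has currently been matched; the other (4 states) tracks partial matches of the forbidden pattern `aba`. Each combined state is a pair, one component from each; accept when both components accept. After merging equivalent states the machine shrinks.
With 6 states:
        a   b  
>  S0   S1  S0 
   S1   S1  S2 
   S2   S3  S4 
   S3   S3  S3 
   S4   S5  S0 
 * S5   S1  S2 
(> = start, * = accepting)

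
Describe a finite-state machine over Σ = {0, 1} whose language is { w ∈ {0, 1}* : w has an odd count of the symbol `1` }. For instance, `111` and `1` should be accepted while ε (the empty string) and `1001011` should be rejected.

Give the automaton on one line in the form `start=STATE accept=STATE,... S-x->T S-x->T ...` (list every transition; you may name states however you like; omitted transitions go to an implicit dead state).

Keep the running count of `1`s modulo 2: each `1` advances along the cycle q0 → q1 → q0 while other symbols loop. Accept at q1.
With 2 states:
        0   1  
>  q0   q0  q1 
 * q1   q1  q0 
(> = start, * = accepting)

start=q0 accept=q1 q0-0->q0 q0-1->q1 q1-0->q1 q1-1->q0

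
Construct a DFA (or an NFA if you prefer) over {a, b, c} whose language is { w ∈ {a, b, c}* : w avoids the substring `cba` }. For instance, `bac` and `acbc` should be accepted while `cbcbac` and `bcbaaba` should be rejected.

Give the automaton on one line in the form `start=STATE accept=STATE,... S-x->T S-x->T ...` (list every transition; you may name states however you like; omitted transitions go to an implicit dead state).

Track partial matches of the forbidden pattern `cba`. State q3 is a dead state reached once `cba` has occurred; every other state accepts. q0 means no part of `cba` is currently matched.
With 4 states:
        a   b   c  
>* q0   q0  q0  q1 
 * q1   q0  q2  q1 
 * q2   q3  q0  q1 
   q3   q3  q3  q3 
(> = start, * = accepting)

start=q0 accept=q0,q1,q2 q0-a->q0 q0-b->q0 q0-c->q1 q1-a->q0 q1-b->q2 q1-c->q1 q2-a->q3 q2-b->q0 q2-c->q1 q3-a->q3 q3-b->q3 q3-c->q3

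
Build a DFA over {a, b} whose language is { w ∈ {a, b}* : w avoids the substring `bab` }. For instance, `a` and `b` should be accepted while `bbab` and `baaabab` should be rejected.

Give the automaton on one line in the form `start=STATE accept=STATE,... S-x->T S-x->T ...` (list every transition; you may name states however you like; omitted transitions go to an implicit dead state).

Track partial matches of the forbidden pattern `bab`. State S3 is a dead state reached once `bab` has occurred; every other state accepts. S0 means no part of `bab` is currently matched.
        a   b  
>* S0   S0  S1 
 * S1   S2  S1 
 * S2   S0  S3 
   S3   S3  S3 
(> = start, * = accepting)

start=S0 accept=S0,S1,S2 S0-a->S0 S0-b->S1 S1-a->S2 S1-b->S1 S2-a->S0 S2-b->S3 S3-a->S3 S3-b->S3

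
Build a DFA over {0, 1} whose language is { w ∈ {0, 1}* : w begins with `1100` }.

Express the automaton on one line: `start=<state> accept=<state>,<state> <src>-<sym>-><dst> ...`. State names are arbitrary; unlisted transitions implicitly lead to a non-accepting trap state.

start=q0 accept=q4 q0-0->q5 q0-1->q1 q1-0->q5 q1-1->q2 q2-0->q3 q2-1->q5 q3-0->q4 q3-1->q5 q4-0->q4 q4-1->q4 q5-0->q5 q5-1->q5

Walk along `1100` while the input agrees: from q0 take `1` to q1, and so on. Any deviation drops to the rejecting sink q5. Once q4 is reached the prefix is confirmed and every continuation is accepted.
6 states suffice.
        0   1  
>  q0   q5  q1 
   q1   q5  q2 
   q2   q3  q5 
   q3   q4  q5 
 * q4   q4  q4 
   q5   q5  q5 
(> = start, * = accepting)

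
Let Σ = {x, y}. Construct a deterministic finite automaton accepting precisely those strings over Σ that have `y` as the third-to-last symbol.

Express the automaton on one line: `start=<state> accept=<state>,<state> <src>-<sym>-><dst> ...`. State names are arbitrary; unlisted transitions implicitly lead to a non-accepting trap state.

A DFA must remember the last 3 symbols (since which symbol is third-to-last isn't known until the input ends). Use one state per possible window of the last ≤3 symbols; accept from those whose window starts with `y`.
          x    y  
>  S0     S1   S2 
   S1     S3   S4 
   S2     S5   S6 
   S3     S7   S8 
   S4     S9  S10 
   S5    S11  S12 
   S6    S13  S14 
   S7     S7   S8 
   S8     S9  S10 
   S9    S11  S12 
   S10   S13  S14 
 * S11    S7   S8 
 * S12    S9  S10 
 * S13   S11  S12 
 * S14   S13  S14 
(> = start, * = accepting)

start=S0 accept=S11,S12,S13,S14 S0-x->S1 S0-y->S2 S1-x->S3 S1-y->S4 S2-x->S5 S2-y->S6 S3-x->S7 S3-y->S8 S4-x->S9 S4-y->S10 S5-x->S11 S5-y->S12 S6-x->S13 S6-y->S14 S7-x->S7 S7-y->S8 S8-x->S9 S8-y->S10 S9-x->S11 S9-y->S12 S10-x->S13 S10-y->S14 S11-x->S7 S11-y->S8 S12-x->S9 S12-y->S10 S13-x->S11 S13-y->S12 S14-x->S13 S14-y->S14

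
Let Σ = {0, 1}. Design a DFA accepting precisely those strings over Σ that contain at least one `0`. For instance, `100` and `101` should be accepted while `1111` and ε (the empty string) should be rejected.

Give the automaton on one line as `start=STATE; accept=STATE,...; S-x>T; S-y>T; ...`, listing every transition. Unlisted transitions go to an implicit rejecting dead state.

Only the number of `0`s matters, and only up to 2. Make a chain s0 → s1 → s2 advanced by each `0` (with s2 absorbing); every other symbol self-loops. The accepting set is {s1, s2}.
        0   1  
>  s0   s1  s0 
 * s1   s2  s1 
 * s2   s2  s2 
(> = start, * = accepting)

start=s0; accept=s1,s2; s0-0>s1; s0-1>s0; s1-0>s2; s1-1>s1; s2-0>s2; s2-1>s2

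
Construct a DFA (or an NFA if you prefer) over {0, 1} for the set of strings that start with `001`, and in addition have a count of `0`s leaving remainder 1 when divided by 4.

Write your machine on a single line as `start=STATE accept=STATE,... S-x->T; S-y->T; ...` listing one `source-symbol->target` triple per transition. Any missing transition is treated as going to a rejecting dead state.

start=q0; accept=q10; q0-0->q1; q0-1->q2; q1-0->q3; q1-1->q4; q2-0->q4; q2-1->q2; q3-0->q5; q3-1->q6; q4-0->q7; q4-1->q4; q5-0->q2; q5-1->q5; q6-0->q8; q6-1->q6; q7-0->q5; q7-1->q7; q8-0->q9; q8-1->q8; q9-0->q10; q9-1->q9; q10-0->q6; q10-1->q10

Run two small machines in parallel and take their product. One (5 states) tracks whether the input so far still matches the prefix `001`; the other (4 states) tracks the count of `0`s modulo 4. Each combined state is a pair, one component from each; accept when both components accept.
          0    1  
>  q0     q1   q2 
   q1     q3   q4 
   q2     q4   q2 
   q3     q5   q6 
   q4     q7   q4 
   q5     q2   q5 
   q6     q8   q6 
   q7     q5   q7 
   q8     q9   q8 
   q9    q10   q9 
 * q10    q6  q10 
(> = start, * = accepting)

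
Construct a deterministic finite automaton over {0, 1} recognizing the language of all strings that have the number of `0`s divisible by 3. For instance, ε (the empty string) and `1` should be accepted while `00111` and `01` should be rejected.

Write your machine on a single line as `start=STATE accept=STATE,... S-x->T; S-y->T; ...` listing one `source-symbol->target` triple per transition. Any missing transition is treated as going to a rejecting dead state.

start=s0; accept=s0; s0-0->s1; s0-1->s0; s1-0->s2; s1-1->s1; s2-0->s0; s2-1->s2

The only thing that matters is how many `0`s have appeared, reduced mod 3. Use one state per residue: s0 for 0, …, s2 for 2. Reading `0` moves to the next residue; anything else stays put. s0 is accepting.
        0   1  
>* s0   s1  s0 
   s1   s2  s1 
   s2   s0  s2 
(> = start, * = accepting)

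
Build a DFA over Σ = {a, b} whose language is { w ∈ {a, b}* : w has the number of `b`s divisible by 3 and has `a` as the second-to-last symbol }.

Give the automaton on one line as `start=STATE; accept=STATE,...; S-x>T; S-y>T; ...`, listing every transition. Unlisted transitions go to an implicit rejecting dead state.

start=s0; accept=s3,s12; s0-a>s1; s0-b>s2; s1-a>s3; s1-b>s4; s2-a>s5; s2-b>s6; s3-a>s3; s3-b>s4; s4-a>s5; s4-b>s6; s5-a>s7; s5-b>s8; s6-a>s9; s6-b>s10; s7-a>s7; s7-b>s8; s8-a>s9; s8-b>s10; s9-a>s11; s9-b>s12; s10-a>s13; s10-b>s14; s11-a>s11; s11-b>s12; s12-a>s13; s12-b>s14; s13-a>s3; s13-b>s4; s14-a>s5; s14-b>s6

Handle the two conditions separately and then intersect. One (3 states) tracks the count of `b`s modulo 3; the other (7 states) tracks the last 2 symbols read. Each combined state is a pair, one component from each; accept when both components accept.
With 15 states:
          a    b  
>  s0     s1   s2 
   s1     s3   s4 
   s2     s5   s6 
 * s3     s3   s4 
   s4     s5   s6 
   s5     s7   s8 
   s6     s9  s10 
   s7     s7   s8 
   s8     s9  s10 
   s9    s11  s12 
   s10   s13  s14 
   s11   s11  s12 
 * s12   s13  s14 
   s13    s3   s4 
   s14    s5   s6 
(> = start, * = accepting)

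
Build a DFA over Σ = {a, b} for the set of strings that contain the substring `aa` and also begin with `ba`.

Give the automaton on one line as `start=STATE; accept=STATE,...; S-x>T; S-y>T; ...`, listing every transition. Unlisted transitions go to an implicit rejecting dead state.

start=S0; accept=S4; S0-a>S1; S0-b>S2; S1-a>S1; S1-b>S1; S2-a>S3; S2-b>S1; S3-a>S4; S3-b>S5; S4-a>S4; S4-b>S4; S5-a>S3; S5-b>S5

Build one automaton per condition and run them in lockstep. The first has 3 states tracking whether and how much of `aa` has been seen; the second has 4 states tracking whether the input so far still matches the prefix `ba`. A product state is a pair (one from each), accepting exactly when both do. After merging equivalent states the machine shrinks.
With 6 states:
        a   b  
>  S0   S1  S2 
   S1   S1  S1 
   S2   S3  S1 
   S3   S4  S5 
 * S4   S4  S4 
   S5   S3  S5 
(> = start, * = accepting)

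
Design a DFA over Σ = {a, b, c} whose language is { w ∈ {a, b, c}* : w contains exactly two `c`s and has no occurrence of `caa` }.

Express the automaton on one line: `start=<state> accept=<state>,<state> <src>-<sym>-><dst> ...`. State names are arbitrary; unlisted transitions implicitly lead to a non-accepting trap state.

Handle the two conditions separately and then intersect. The first has 4 states tracking the count of `c`s, saturating at 3; the second has 4 states tracking partial matches of the forbidden pattern `caa`. A product state is a pair (one from each), accepting exactly when both do.
A 13-state machine:
          a    b    c  
>  q0     q0   q0   q1 
   q1     q2   q3   q4 
   q2     q5   q3   q4 
   q3     q3   q3   q4 
 * q4     q6   q7   q8 
   q5     q5   q5   q9 
 * q6     q9   q7   q8 
 * q7     q7   q7   q8 
   q8    q10  q11   q8 
   q9     q9   q9  q12 
   q10   q12  q11   q8 
   q11   q11  q11   q8 
   q12   q12  q12  q12 
(> = start, * = accepting)

start=q0 accept=q4,q6,q7 q0-a->q0 q0-b->q0 q0-c->q1 q1-a->q2 q1-b->q3 q1-c->q4 q2-a->q5 q2-b->q3 q2-c->q4 q3-a->q3 q3-b->q3 q3-c->q4 q4-a->q6 q4-b->q7 q4-c->q8 q5-a->q5 q5-b->q5 q5-c->q9 q6-a->q9 q6-b->q7 q6-c->q8 q7-a->q7 q7-b->q7 q7-c->q8 q8-a->q10 q8-b->q11 q8-c->q8 q9-a->q9 q9-b->q9 q9-c->q12 q10-a->q12 q10-b->q11 q10-c->q8 q11-a->q11 q11-b->q11 q11-c->q8 q12-a->q12 q12-b->q12 q12-c->q12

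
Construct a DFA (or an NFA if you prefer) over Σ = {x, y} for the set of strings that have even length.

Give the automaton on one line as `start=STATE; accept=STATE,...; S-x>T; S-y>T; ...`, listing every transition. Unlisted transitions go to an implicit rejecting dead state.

Count input length modulo 2: every symbol advances one step around the cycle A → B → A. Accept at A.
With 2 states:
       x  y 
>* A   B  B 
   B   A  A 
(> = start, * = accepting)

start=A; accept=A; A-x>B; A-y>B; B-x>A; B-y>A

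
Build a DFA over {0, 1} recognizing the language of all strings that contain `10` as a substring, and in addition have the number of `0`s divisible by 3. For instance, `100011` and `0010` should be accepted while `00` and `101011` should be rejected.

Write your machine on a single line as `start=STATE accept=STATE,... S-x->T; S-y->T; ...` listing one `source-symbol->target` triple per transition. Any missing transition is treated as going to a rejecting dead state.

Handle the two conditions separately and then intersect. One (3 states) tracks whether and how much of `10` has been seen; the other (3 states) tracks the count of `0`s modulo 3. Each combined state is a pair, one component from each; accept when both components accept.
9 states suffice.
        0   1  
>  S0   S1  S2 
   S1   S3  S4 
   S2   S5  S2 
   S3   S0  S6 
   S4   S7  S4 
   S5   S7  S5 
   S6   S8  S6 
   S7   S8  S7 
 * S8   S5  S8 
(> = start, * = accepting)

start=S0; accept=S8; S0-0->S1; S0-1->S2; S1-0->S3; S1-1->S4; S2-0->S5; S2-1->S2; S3-0->S0; S3-1->S6; S4-0->S7; S4-1->S4; S5-0->S7; S5-1->S5; S6-0->S8; S6-1->S6; S7-0->S8; S7-1->S7; S8-0->S5; S8-1->S8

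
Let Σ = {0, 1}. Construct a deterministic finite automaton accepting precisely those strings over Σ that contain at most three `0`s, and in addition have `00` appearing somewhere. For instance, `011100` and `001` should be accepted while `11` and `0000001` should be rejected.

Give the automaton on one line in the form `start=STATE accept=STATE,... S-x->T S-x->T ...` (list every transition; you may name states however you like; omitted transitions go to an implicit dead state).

Handle the two conditions separately and then intersect. One (5 states) tracks the count of `0`s, saturating at 4; the other (3 states) tracks whether and how much of `00` has been seen. Each combined state is a pair, one component from each; accept when both components accept. Equivalent product states are then merged.
A 7-state machine:
        0   1  
>  q0   q1  q0 
   q1   q2  q3 
 * q2   q4  q2 
   q3   q5  q3 
 * q4   q6  q4 
   q5   q4  q6 
   q6   q6  q6 
(> = start, * = accepting)

start=q0 accept=q2,q4 q0-0->q1 q0-1->q0 q1-0->q2 q1-1->q3 q2-0->q4 q2-1->q2 q3-0->q5 q3-1->q3 q4-0->q6 q4-1->q4 q5-0->q4 q5-1->q6 q6-0->q6 q6-1->q6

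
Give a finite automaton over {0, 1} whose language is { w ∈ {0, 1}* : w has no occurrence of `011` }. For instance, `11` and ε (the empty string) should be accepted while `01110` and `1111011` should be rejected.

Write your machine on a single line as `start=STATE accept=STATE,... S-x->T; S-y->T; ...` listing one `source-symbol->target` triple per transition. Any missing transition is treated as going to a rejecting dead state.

start=A; accept=A,B,C; A-0->B; A-1->A; B-0->B; B-1->C; C-0->B; C-1->D; D-0->D; D-1->D

Track partial matches of the forbidden pattern `011`. State D is a dead state reached once `011` has occurred; every other state accepts. A means no part of `011` is currently matched.
       0  1 
>* A   B  A 
 * B   B  C 
 * C   B  D 
   D   D  D 
(> = start, * = accepting)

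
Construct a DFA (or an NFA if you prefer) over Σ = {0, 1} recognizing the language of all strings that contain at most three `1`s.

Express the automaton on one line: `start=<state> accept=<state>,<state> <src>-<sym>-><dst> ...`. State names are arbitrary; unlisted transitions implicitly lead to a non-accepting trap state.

Only the number of `1`s matters, and only up to 4. Make a chain q0 → q1 → q2 → q3 → q4 advanced by each `1` (with q4 absorbing); every other symbol self-loops. The accepting set is {q0, q1, q2, q3}.
A 5-state machine:
        0   1  
>* q0   q0  q1 
 * q1   q1  q2 
 * q2   q2  q3 
 * q3   q3  q4 
   q4   q4  q4 
(> = start, * = accepting)

start=q0 accept=q0,q1,q2,q3 q0-0->q0 q0-1->q1 q1-0->q1 q1-1->q2 q2-0->q2 q2-1->q3 q3-0->q3 q3-1->q4 q4-0->q4 q4-1->q4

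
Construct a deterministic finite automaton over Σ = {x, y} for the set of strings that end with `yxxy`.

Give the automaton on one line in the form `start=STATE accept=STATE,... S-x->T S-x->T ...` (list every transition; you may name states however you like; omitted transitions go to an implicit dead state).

start=q0 accept=q4 q0-x->q0 q0-y->q1 q1-x->q2 q1-y->q1 q2-x->q3 q2-y->q1 q3-x->q0 q3-y->q4 q4-x->q2 q4-y->q1

Remember how much of `yxxy` the current input suffix matches. State q0 means no match yet; q1 means the last symbol is `y`; q2 means the last 2 symbols are `yx`; q3 means the last 3 symbols are `yxx`; q4 means the last 4 symbols are `yxxy`. Only q4 accepts. On a mismatch, fall back to the longest proper suffix that is still a prefix of `yxxy`.
With 5 states:
        x   y  
>  q0   q0  q1 
   q1   q2  q1 
   q2   q3  q1 
   q3   q0  q4 
 * q4   q2  q1 
(> = start, * = accepting)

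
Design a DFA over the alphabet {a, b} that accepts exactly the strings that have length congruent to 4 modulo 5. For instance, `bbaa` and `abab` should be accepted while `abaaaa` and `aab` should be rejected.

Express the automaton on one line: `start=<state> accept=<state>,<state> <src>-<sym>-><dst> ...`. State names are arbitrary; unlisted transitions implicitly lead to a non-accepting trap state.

Only the length mod 5 matters, so use a 5-cycle: from any state, every input symbol moves to the next state, wrapping q4 back to q0. Mark q4 accepting.
With 5 states:
        a   b  
>  q0   q1  q1 
   q1   q2  q2 
   q2   q3  q3 
   q3   q4  q4 
 * q4   q0  q0 
(> = start, * = accepting)

start=q0 accept=q4 q0-a->q1 q0-b->q1 q1-a->q2 q1-b->q2 q2-a->q3 q2-b->q3 q3-a->q4 q3-b->q4 q4-a->q0 q4-b->q0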